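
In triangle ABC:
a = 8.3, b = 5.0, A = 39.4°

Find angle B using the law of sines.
a/sin(A) = b/sin(B)  ⇒  sin(B) = b·sin(A)/a = 5.0·sin(39.4°)/8.3
sin(39.4°) ≈ 0.634731
sin(B) ≈ 5.0·0.634731/8.3 ≈ 3.17365/8.3 ≈ 0.382368
B = arcsin(0.382368) ≈ 22.4804°
(Since b ≤ a we need B ≤ A, so the obtuse alternative 180° − 22.4804° ≈ 157.52° is rejected.)

B = 22.48°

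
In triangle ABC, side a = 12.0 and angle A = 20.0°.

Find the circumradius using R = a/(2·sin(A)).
R = a/(2·sin(A)) = 12.0/(2·sin(20.0°))
sin(20.0°) ≈ 0.34202
R ≈ 12.0/(2·0.34202) = 12.0/0.68404 ≈ 17.5428

R = 17.54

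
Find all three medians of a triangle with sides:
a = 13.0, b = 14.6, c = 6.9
Median formula: m_a = ½√(2b² + 2c² − a²) (and cyclically). a² = 169, b² = 213.16, c² = 47.61.
m_a = ½√(2·213.16 + 2·47.61 − 169) = ½√352.54 ≈ ½·18.776 ≈ 9.38802
m_b = ½√(2·169 + 2·47.61 − 213.16) = ½√220.06 ≈ ½·14.8344 ≈ 7.41721
m_c = ½√(2·169 + 2·213.16 − 47.61) = ½√716.71 ≈ ½·26.7714 ≈ 13.3857

m_a = 9.388, m_b = 7.417, m_c = 13.39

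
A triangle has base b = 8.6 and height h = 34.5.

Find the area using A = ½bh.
A = ½·b·h = ½·8.6·34.5 = ½·296.7 = 148.35

Area = 148.35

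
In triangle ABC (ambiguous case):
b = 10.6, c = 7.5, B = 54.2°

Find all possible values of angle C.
b/sin(B) = c/sin(C)  ⇒  sin(C) = c·sin(B)/b = 7.5·sin(54.2°)/10.6
sin(54.2°) ≈ 0.811064
sin(C) ≈ 7.5·0.811064/10.6 ≈ 6.08298/10.6 ≈ 0.573866
Candidate 1: C₁ = arcsin(0.573866) ≈ 35.0202°  →  A = 180° − 54.2° − 35.0202° ≈ 90.7798° > 0, valid
Candidate 2: C₂ = 180° − C₁ ≈ 144.98°  →  A = 180° − 54.2° − 144.98° ≈ -19.1798° ≤ 0, not a valid triangle

C = 35.02° (one solution)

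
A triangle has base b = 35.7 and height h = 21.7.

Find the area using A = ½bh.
A = ½·b·h = ½·35.7·21.7 = ½·774.69 = 387.345

Area = 387.345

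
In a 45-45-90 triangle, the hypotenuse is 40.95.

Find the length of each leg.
In a 45-45-90 triangle hypotenuse = leg·√2, so leg = hypotenuse/√2.
Leg = 40.95/√2 ≈ 40.95/1.41421 ≈ 28.956

Each leg = 28.96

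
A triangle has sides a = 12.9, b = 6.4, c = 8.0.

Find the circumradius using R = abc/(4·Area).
First find the area with Heron's formula.
s = (12.9 + 6.4 + 8.0)/2 = 13.65
Area = √(s(s−a)(s−b)(s−c)) = √(13.65·0.75·7.25·5.65) ≈ √419.354 ≈ 20.4781
abc = 12.9·6.4·8.0 = 660.48
R = abc/(4·Area) ≈ 660.48/(4·20.4781) = 660.48/81.9125 ≈ 8.06324

R = 8.063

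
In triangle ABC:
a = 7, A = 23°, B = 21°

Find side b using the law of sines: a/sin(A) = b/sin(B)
a/sin(A) = b/sin(B)  ⇒  b = a·sin(B)/sin(A) = 7·sin(21°)/sin(23°)
sin(21°) ≈ 0.358368, sin(23°) ≈ 0.390731
b ≈ 7·0.358368/0.390731 ≈ 2.50858/0.390731 ≈ 6.42021

b = 6.42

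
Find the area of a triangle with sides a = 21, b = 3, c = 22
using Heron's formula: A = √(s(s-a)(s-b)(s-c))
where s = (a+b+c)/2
s = (21 + 3 + 22)/2 = 46/2 = 23
s − a = 2, s − b = 20, s − c = 1
s(s−a)(s−b)(s−c) = 23·2·20·1 = 920
Area = √920 ≈ 30.3315

s = 23.0, Area = 30.33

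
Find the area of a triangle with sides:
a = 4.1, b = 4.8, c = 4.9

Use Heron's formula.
s = (4.1 + 4.8 + 4.9)/2 = 13.8/2 = 6.9
s − a = 2.8, s − b = 2.1, s − c = 2
s(s−a)(s−b)(s−c) = 6.9·2.8·2.1·2 ≈ 81.144
Area = √81.144 ≈ 9.008

Area = 9.008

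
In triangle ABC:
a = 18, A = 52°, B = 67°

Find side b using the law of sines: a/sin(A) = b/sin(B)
a/sin(A) = b/sin(B)  ⇒  b = a·sin(B)/sin(A) = 18·sin(67°)/sin(52°)
sin(67°) ≈ 0.920505, sin(52°) ≈ 0.788011
b ≈ 18·0.920505/0.788011 ≈ 16.5691/0.788011 ≈ 21.0265

b = 21.03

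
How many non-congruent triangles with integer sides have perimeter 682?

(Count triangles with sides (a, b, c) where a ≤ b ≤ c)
Let a ≤ b ≤ c with a + b + c = 682. The only binding inequality is a + b > c, i.e. 682 − c > c, so c < 682/2; and c ≥ 682/3 since c is the largest side.
So 228 ≤ c ≤ 340. For each c, b runs from ⌈(682 − c)/2⌉ up to c (then a = 682 − b − c satisfies 1 ≤ a ≤ b automatically), giving c − ⌈(682 − c)/2⌉ + 1 choices.
Summing over c: 2 + 3 + 5 + 6 + … + 168 + 170  (113 terms, c = 228, …, 340) = 9690
Check (closed form: nearest integer to p²/48 for even p, (p+3)²/48 for odd p): 682²/48 = 465124/48 ≈ 9690.08 → 9690

9690 triangles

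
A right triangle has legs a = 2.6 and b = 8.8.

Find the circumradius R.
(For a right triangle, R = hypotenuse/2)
Hypotenuse c = √(a² + b²) = √(6.76 + 77.44) = √84.2 ≈ 9.17606
R = c/2 ≈ 9.17606/2 ≈ 4.58803

R = 4.588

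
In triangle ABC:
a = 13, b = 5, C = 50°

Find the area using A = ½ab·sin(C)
A = ½·a·b·sin(C) = ½·13·5·sin(50°)
sin(50°) ≈ 0.766044
A ≈ ½·65·0.766044 = 32.5·0.766044 ≈ 24.8964

Area = 24.9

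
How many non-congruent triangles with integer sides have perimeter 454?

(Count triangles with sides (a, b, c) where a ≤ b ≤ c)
Let a ≤ b ≤ c with a + b + c = 454. The only binding inequality is a + b > c, i.e. 454 − c > c, so c < 454/2; and c ≥ 454/3 since c is the largest side.
So 152 ≤ c ≤ 226. For each c, b runs from ⌈(454 − c)/2⌉ up to c (then a = 454 − b − c satisfies 1 ≤ a ≤ b automatically), giving c − ⌈(454 − c)/2⌉ + 1 choices.
Summing over c: 2 + 3 + 5 + 6 + … + 111 + 113  (75 terms, c = 152, …, 226) = 4294
Check (closed form: nearest integer to p²/48 for even p, (p+3)²/48 for odd p): 454²/48 = 206116/48 ≈ 4294.08 → 4294

4294 triangles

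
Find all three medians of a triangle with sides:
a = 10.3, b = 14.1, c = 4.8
Median formula: m_a = ½√(2b² + 2c² − a²) (and cyclically). a² = 106.09, b² = 198.81, c² = 23.04.
m_a = ½√(2·198.81 + 2·23.04 − 106.09) = ½√337.61 ≈ ½·18.3742 ≈ 9.18708
m_b = ½√(2·106.09 + 2·23.04 − 198.81) = ½√59.45 ≈ ½·7.71038 ≈ 3.85519
m_c = ½√(2·106.09 + 2·198.81 − 23.04) = ½√586.76 ≈ ½·24.2231 ≈ 12.1116

m_a = 9.187, m_b = 3.855, m_c = 12.11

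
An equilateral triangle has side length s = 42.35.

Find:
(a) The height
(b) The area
(a) The height splits the triangle into two 30-60-90 halves: h = s·√3/2 = 42.35·1.73205/2 ≈ 73.3524/2 ≈ 36.6762
(b) Area = (√3/4)·s² = (√3/4)·42.35² = (√3/4)·1793.5225 ≈ 0.433013·1793.5225 ≈ 776.618

Height = 36.68, Area = 776.6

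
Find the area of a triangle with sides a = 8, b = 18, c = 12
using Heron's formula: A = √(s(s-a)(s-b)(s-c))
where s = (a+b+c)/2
s = (8 + 18 + 12)/2 = 38/2 = 19
s − a = 11, s − b = 1, s − c = 7
s(s−a)(s−b)(s−c) = 19·11·1·7 = 1463
Area = √1463 ≈ 38.2492

s = 19.0, Area = 38.25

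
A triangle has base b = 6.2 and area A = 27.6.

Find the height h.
A = ½·b·h  ⇒  h = 2A/b = 2·27.6/6.2 = 55.2/6.2 ≈ 8.90323

h = 8.903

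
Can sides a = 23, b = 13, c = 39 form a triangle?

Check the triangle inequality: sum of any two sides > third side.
a + b vs c: 23 + 13 = 36 ≤ 39  ✗
a + c vs b: 23 + 39 = 62 > 13  ✓
b + c vs a: 13 + 39 = 52 > 23  ✓

No: 23 + 13 = 36 is not > 39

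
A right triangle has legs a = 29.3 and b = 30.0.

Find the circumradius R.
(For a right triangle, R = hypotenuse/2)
Hypotenuse c = √(a² + b²) = √(858.49 + 900) = √1758.49 ≈ 41.9344
R = c/2 ≈ 41.9344/2 ≈ 20.9672

R = 20.97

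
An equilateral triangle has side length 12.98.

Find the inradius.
r = Area/s with s the semi-perimeter.
Area = (√3/4)·12.98² = (√3/4)·168.4804 ≈ 0.433013·168.4804 ≈ 72.9542
s = 3·12.98/2 = 19.47
r ≈ 72.9542/19.47 ≈ 3.747
(Equivalently r = side/(2√3) = 12.98/3.4641 ≈ 3.747.)

r = 3.747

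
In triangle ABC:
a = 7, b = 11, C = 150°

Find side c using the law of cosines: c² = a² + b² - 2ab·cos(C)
c² = 7² + 11² − 2·7·11·cos(150°)
cos(150°) ≈ -0.866025
c² ≈ 49 + 121 − 154·(-0.866025) ≈ 170 + 133.368 ≈ 303.368
c ≈ √303.368 ≈ 17.4175

c = 17.42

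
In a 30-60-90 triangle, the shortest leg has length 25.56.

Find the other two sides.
In a 30-60-90 triangle the sides are in ratio 1 : √3 : 2 (short leg : long leg : hypotenuse).
Long leg = 25.56·√3 ≈ 25.56·1.73205 ≈ 44.2712
Hypotenuse = 2·25.56 = 51.12

Long leg = 25.56√3 = 44.27, Hypotenuse = 51.12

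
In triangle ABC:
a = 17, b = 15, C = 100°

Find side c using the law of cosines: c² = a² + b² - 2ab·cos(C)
c² = 17² + 15² − 2·17·15·cos(100°)
cos(100°) ≈ -0.173648
c² ≈ 289 + 225 − 510·(-0.173648) ≈ 514 + 88.5606 ≈ 602.561
c ≈ √602.561 ≈ 24.5471

c = 24.55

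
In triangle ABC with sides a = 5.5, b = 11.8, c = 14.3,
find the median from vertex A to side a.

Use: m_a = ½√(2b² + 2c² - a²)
m_a = ½√(2·11.8² + 2·14.3² − 5.5²) = ½√(2·139.24 + 2·204.49 − 30.25) = ½√(278.48 + 408.98 − 30.25) = ½√657.21
√657.21 ≈ 25.6361, so m_a ≈ 12.8181

m_a = 12.82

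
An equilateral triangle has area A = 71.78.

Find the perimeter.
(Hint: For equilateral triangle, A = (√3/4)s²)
A = (√3/4)s²  ⇒  s² = 4A/√3 = 4·71.78/√3 = 287.12/1.73205 ≈ 165.769
s ≈ √165.769 ≈ 12.8751
Perimeter = 3s ≈ 3·12.8751 ≈ 38.6254

Perimeter = 38.63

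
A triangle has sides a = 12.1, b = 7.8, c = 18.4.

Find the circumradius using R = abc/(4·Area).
First find the area with Heron's formula.
s = (12.1 + 7.8 + 18.4)/2 = 19.15
Area = √(s(s−a)(s−b)(s−c)) = √(19.15·7.05·11.35·0.75) ≈ √1149.25 ≈ 33.9006
abc = 12.1·7.8·18.4 = 1736.592
R = abc/(4·Area) ≈ 1736.592/(4·33.9006) = 1736.592/135.602 ≈ 12.8065

R = 12.81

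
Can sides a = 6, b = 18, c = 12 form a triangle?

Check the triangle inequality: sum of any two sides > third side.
a + b vs c: 6 + 18 = 24 > 12  ✓
a + c vs b: 6 + 12 = 18 ≤ 18  ✗
b + c vs a: 18 + 12 = 30 > 6  ✓

No: 6 + 12 = 18 is not > 18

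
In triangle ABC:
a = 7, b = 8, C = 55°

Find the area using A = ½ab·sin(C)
A = ½·a·b·sin(C) = ½·7·8·sin(55°)
sin(55°) ≈ 0.819152
A ≈ ½·56·0.819152 = 28·0.819152 ≈ 22.9363

Area = 22.94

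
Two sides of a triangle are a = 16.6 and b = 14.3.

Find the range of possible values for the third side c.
Triangle inequality: |a − b| < c < a + b
|a − b| = |16.6 − 14.3| = 2.3
a + b = 16.6 + 14.3 = 30.9

2.3 < c < 30.9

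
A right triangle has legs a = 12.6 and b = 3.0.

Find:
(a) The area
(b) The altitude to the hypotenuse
(a) The legs are perpendicular, so Area = ½·a·b = ½·12.6·3.0 = ½·37.8 = 18.9
(b) Hypotenuse c = √(a² + b²) = √(158.76 + 9) = √167.76 ≈ 12.9522
    Area = ½·c·h_c  ⇒  h_c = 2·Area/c = 37.8/12.9522 ≈ 2.91842

Area = 18.9, h_c = 2.918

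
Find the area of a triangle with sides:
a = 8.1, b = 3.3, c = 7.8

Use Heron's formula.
s = (8.1 + 3.3 + 7.8)/2 = 19.2/2 = 9.6
s − a = 1.5, s − b = 6.3, s − c = 1.8
s(s−a)(s−b)(s−c) = 9.6·1.5·6.3·1.8 ≈ 163.296
Area = √163.296 ≈ 12.7787

Area = 12.78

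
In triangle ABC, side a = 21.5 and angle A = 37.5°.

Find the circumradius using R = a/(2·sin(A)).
R = a/(2·sin(A)) = 21.5/(2·sin(37.5°))
sin(37.5°) ≈ 0.608761
R ≈ 21.5/(2·0.608761) = 21.5/1.21752 ≈ 17.6588

R = 17.66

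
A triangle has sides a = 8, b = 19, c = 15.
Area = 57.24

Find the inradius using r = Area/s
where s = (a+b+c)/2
s = (8 + 19 + 15)/2 = 42/2 = 21
r = Area/s = 57.24/21 ≈ 2.72571

r = 2.726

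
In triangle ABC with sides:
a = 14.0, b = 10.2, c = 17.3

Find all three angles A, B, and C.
Law of cosines for each angle (a² = 196, b² = 104.04, c² = 299.29):
cos(A) = (b² + c² − a²)/(2bc) = (104.04 + 299.29 − 196)/(2·10.2·17.3) = 207.33/352.92 ≈ 0.58747  ⇒  A ≈ 54.0223°
cos(B) = (a² + c² − b²)/(2ac) = (196 + 299.29 − 104.04)/(2·14.0·17.3) = 391.25/484.4 ≈ 0.8077  ⇒  B ≈ 36.1282°
cos(C) = (a² + b² − c²)/(2ab) = (196 + 104.04 − 299.29)/(2·14.0·10.2) = 0.75/285.6 ≈ 0.00262605  ⇒  C ≈ 89.8495°
Check: A + B + C ≈ 180°

A = 54.02°, B = 36.13°, C = 89.85°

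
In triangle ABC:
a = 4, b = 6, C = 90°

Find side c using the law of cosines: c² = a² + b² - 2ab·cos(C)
c² = 4² + 6² − 2·4·6·cos(90°)
cos(90°) ≈ 0
c² ≈ 16 + 36 − 48·(0) ≈ 52 − 0 ≈ 52
c ≈ √52 ≈ 7.2111

c = 7.211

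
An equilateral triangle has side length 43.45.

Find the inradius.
r = Area/s with s the semi-perimeter.
Area = (√3/4)·43.45² = (√3/4)·1887.9025 ≈ 0.433013·1887.9025 ≈ 817.486
s = 3·43.45/2 = 65.175
r ≈ 817.486/65.175 ≈ 12.5429
(Equivalently r = side/(2√3) = 43.45/3.4641 ≈ 12.5429.)

r = 12.54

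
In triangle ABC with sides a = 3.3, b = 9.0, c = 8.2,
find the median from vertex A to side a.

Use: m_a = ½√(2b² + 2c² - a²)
m_a = ½√(2·9.0² + 2·8.2² − 3.3²) = ½√(2·81 + 2·67.24 − 10.89) = ½√(162 + 134.48 − 10.89) = ½√285.59
√285.59 ≈ 16.8994, so m_a ≈ 8.4497

m_a = 8.45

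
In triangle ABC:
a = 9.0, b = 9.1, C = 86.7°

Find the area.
Two sides and the included angle (SAS): A = ½·a·b·sin(C) = ½·9.0·9.1·sin(86.7°)
sin(86.7°) ≈ 0.998342
A ≈ ½·81.9·0.998342 = 40.95·0.998342 ≈ 40.8821

Area = 40.88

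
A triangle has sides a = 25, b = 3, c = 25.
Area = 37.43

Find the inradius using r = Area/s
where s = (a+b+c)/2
s = (25 + 3 + 25)/2 = 53/2 = 26.5
r = Area/s = 37.43/26.5 ≈ 1.41245

r = 1.412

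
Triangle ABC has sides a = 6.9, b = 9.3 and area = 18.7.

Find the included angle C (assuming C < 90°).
Area = ½·a·b·sin(C)  ⇒  sin(C) = 2·Area/(a·b) = 2·18.7/(6.9·9.3) = 37.4/64.17 ≈ 0.582827
C = arcsin(0.582827) ≈ 35.6496° (taking the acute solution since C < 90°)

C = 35.65°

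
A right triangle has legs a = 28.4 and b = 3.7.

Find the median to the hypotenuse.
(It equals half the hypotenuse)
Hypotenuse c = √(a² + b²) = √(806.56 + 13.69) = √820.25 ≈ 28.64
Median to hypotenuse = c/2 ≈ 28.64/2 ≈ 14.32

Median = 14.32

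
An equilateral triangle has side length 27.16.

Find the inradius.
r = Area/s with s the semi-perimeter.
Area = (√3/4)·27.16² = (√3/4)·737.6656 ≈ 0.433013·737.6656 ≈ 319.419
s = 3·27.16/2 = 40.74
r ≈ 319.419/40.74 ≈ 7.84042
(Equivalently r = side/(2√3) = 27.16/3.4641 ≈ 7.84042.)

r = 7.84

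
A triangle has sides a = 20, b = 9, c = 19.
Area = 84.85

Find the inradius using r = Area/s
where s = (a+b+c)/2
s = (20 + 9 + 19)/2 = 48/2 = 24
r = Area/s = 84.85/24 ≈ 3.53542

r = 3.535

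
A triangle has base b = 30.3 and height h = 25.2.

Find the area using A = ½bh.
A = ½·b·h = ½·30.3·25.2 = ½·763.56 = 381.78

Area = 381.78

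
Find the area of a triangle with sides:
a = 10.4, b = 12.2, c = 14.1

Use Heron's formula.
s = (10.4 + 12.2 + 14.1)/2 = 36.7/2 = 18.35
s − a = 7.95, s − b = 6.15, s − c = 4.25
s(s−a)(s−b)(s−c) = 18.35·7.95·6.15·4.25 ≈ 3813
Area = √3813 ≈ 61.7495

Area = 61.75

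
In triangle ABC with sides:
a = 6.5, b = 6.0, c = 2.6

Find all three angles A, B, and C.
Law of cosines for each angle (a² = 42.25, b² = 36, c² = 6.76):
cos(A) = (b² + c² − a²)/(2bc) = (36 + 6.76 − 42.25)/(2·6.0·2.6) = 0.51/31.2 ≈ 0.0163462  ⇒  A ≈ 89.0634°
cos(B) = (a² + c² − b²)/(2ac) = (42.25 + 6.76 − 36)/(2·6.5·2.6) = 13.01/33.8 ≈ 0.384911  ⇒  B ≈ 67.3618°
cos(C) = (a² + b² − c²)/(2ab) = (42.25 + 36 − 6.76)/(2·6.5·6.0) = 71.49/78 ≈ 0.916538  ⇒  C ≈ 23.5748°
Check: A + B + C ≈ 180°

A = 89.06°, B = 67.36°, C = 23.57°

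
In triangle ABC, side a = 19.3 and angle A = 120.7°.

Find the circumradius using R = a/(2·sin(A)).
R = a/(2·sin(A)) = 19.3/(2·sin(120.7°))
sin(120.7°) ≈ 0.859852
R ≈ 19.3/(2·0.859852) = 19.3/1.7197 ≈ 11.2229

R = 11.22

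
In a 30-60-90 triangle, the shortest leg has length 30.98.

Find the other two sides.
In a 30-60-90 triangle the sides are in ratio 1 : √3 : 2 (short leg : long leg : hypotenuse).
Long leg = 30.98·√3 ≈ 30.98·1.73205 ≈ 53.6589
Hypotenuse = 2·30.98 = 61.96

Long leg = 30.98√3 = 53.66, Hypotenuse = 61.96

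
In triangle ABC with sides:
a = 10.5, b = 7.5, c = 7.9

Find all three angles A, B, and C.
Law of cosines for each angle (a² = 110.25, b² = 56.25, c² = 62.41):
cos(A) = (b² + c² − a²)/(2bc) = (56.25 + 62.41 − 110.25)/(2·7.5·7.9) = 8.41/118.5 ≈ 0.0709705  ⇒  A ≈ 85.9303°
cos(B) = (a² + c² − b²)/(2ac) = (110.25 + 62.41 − 56.25)/(2·10.5·7.9) = 116.41/165.9 ≈ 0.701688  ⇒  B ≈ 45.4374°
cos(C) = (a² + b² − c²)/(2ab) = (110.25 + 56.25 − 62.41)/(2·10.5·7.5) = 104.09/157.5 ≈ 0.660889  ⇒  C ≈ 48.6323°
Check: A + B + C ≈ 180°

A = 85.93°, B = 45.44°, C = 48.63°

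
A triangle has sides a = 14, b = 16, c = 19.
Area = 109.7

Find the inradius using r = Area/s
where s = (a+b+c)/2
s = (14 + 16 + 19)/2 = 49/2 = 24.5
r = Area/s = 109.7/24.5 ≈ 4.47755

r = 4.478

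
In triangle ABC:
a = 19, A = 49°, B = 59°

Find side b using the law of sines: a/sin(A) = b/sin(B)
a/sin(A) = b/sin(B)  ⇒  b = a·sin(B)/sin(A) = 19·sin(59°)/sin(49°)
sin(59°) ≈ 0.857167, sin(49°) ≈ 0.75471
b ≈ 19·0.857167/0.75471 ≈ 16.2862/0.75471 ≈ 21.5794

b = 21.58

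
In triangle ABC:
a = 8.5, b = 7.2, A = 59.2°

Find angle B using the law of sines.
a/sin(A) = b/sin(B)  ⇒  sin(B) = b·sin(A)/a = 7.2·sin(59.2°)/8.5
sin(59.2°) ≈ 0.85896
sin(B) ≈ 7.2·0.85896/8.5 ≈ 6.18451/8.5 ≈ 0.72759
B = arcsin(0.72759) ≈ 46.6847°
(Since b ≤ a we need B ≤ A, so the obtuse alternative 180° − 46.6847° ≈ 133.315° is rejected.)

B = 46.68°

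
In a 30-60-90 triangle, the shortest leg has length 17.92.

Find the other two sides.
In a 30-60-90 triangle the sides are in ratio 1 : √3 : 2 (short leg : long leg : hypotenuse).
Long leg = 17.92·√3 ≈ 17.92·1.73205 ≈ 31.0384
Hypotenuse = 2·17.92 = 35.84

Long leg = 17.92√3 = 31.04, Hypotenuse = 35.84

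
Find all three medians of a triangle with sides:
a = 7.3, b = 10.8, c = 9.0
Median formula: m_a = ½√(2b² + 2c² − a²) (and cyclically). a² = 53.29, b² = 116.64, c² = 81.
m_a = ½√(2·116.64 + 2·81 − 53.29) = ½√341.99 ≈ ½·18.493 ≈ 9.24649
m_b = ½√(2·53.29 + 2·81 − 116.64) = ½√151.94 ≈ ½·12.3264 ≈ 6.1632
m_c = ½√(2·53.29 + 2·116.64 − 81) = ½√258.86 ≈ ½·16.0891 ≈ 8.04456

m_a = 9.246, m_b = 6.163, m_c = 8.045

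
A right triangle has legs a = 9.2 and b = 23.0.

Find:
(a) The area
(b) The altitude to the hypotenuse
(a) The legs are perpendicular, so Area = ½·a·b = ½·9.2·23.0 = ½·211.6 = 105.8
(b) Hypotenuse c = √(a² + b²) = √(84.64 + 529) = √613.64 ≈ 24.7718
    Area = ½·c·h_c  ⇒  h_c = 2·Area/c = 211.6/24.7718 ≈ 8.54199

Area = 105.8, h_c = 8.542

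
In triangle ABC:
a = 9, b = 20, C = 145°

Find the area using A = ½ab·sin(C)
A = ½·a·b·sin(C) = ½·9·20·sin(145°)
sin(145°) ≈ 0.573576
A ≈ ½·180·0.573576 = 90·0.573576 ≈ 51.6219

Area = 51.62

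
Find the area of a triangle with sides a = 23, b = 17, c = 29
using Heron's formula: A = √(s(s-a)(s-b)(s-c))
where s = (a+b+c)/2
s = (23 + 17 + 29)/2 = 69/2 = 34.5
s − a = 11.5, s − b = 17.5, s − c = 5.5
s(s−a)(s−b)(s−c) = 34.5·11.5·17.5·5.5 = 38187.1875
Area = √38187.1875 ≈ 195.415

s = 34.5, Area = 195.4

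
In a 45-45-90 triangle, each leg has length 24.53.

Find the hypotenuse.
In a 45-45-90 triangle the sides are in ratio 1 : 1 : √2, so hypotenuse = leg·√2.
Hypotenuse = 24.53·√2 ≈ 24.53·1.41421 ≈ 34.6907

Hypotenuse = 24.53√2 = 34.69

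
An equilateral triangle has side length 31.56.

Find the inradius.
r = Area/s with s the semi-perimeter.
Area = (√3/4)·31.56² = (√3/4)·996.0336 ≈ 0.433013·996.0336 ≈ 431.295
s = 3·31.56/2 = 47.34
r ≈ 431.295/47.34 ≈ 9.11059
(Equivalently r = side/(2√3) = 31.56/3.4641 ≈ 9.11059.)

r = 9.111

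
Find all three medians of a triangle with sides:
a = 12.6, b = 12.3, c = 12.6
Median formula: m_a = ½√(2b² + 2c² − a²) (and cyclically). a² = 158.76, b² = 151.29, c² = 158.76.
m_a = ½√(2·151.29 + 2·158.76 − 158.76) = ½√461.34 ≈ ½·21.4788 ≈ 10.7394
m_b = ½√(2·158.76 + 2·158.76 − 151.29) = ½√483.75 ≈ ½·21.9943 ≈ 10.9972
m_c = ½√(2·158.76 + 2·151.29 − 158.76) = ½√461.34 ≈ ½·21.4788 ≈ 10.7394

m_a = 10.74, m_b = 11, m_c = 10.74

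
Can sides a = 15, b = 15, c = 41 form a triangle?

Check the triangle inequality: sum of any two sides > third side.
a + b vs c: 15 + 15 = 30 ≤ 41  ✗
a + c vs b: 15 + 41 = 56 > 15  ✓
b + c vs a: 15 + 41 = 56 > 15  ✓

No: 15 + 15 = 30 is not > 41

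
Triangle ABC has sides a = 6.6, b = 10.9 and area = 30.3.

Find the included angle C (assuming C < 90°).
Area = ½·a·b·sin(C)  ⇒  sin(C) = 2·Area/(a·b) = 2·30.3/(6.6·10.9) = 60.6/71.94 ≈ 0.842369
C = arcsin(0.842369) ≈ 57.3911° (taking the acute solution since C < 90°)

C = 57.39°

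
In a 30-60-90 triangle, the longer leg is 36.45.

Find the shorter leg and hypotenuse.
In a 30-60-90 triangle the sides are in ratio 1 : √3 : 2, so short leg = long leg/√3 and hypotenuse = 2·(short leg).
Short leg = 36.45/√3 ≈ 36.45/1.73205 ≈ 21.0444
Hypotenuse = 2·21.0444 ≈ 42.0888

Short leg = 21.04, Hypotenuse = 42.09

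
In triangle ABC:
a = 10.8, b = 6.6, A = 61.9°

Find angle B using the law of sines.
a/sin(A) = b/sin(B)  ⇒  sin(B) = b·sin(A)/a = 6.6·sin(61.9°)/10.8
sin(61.9°) ≈ 0.882127
sin(B) ≈ 6.6·0.882127/10.8 ≈ 5.82204/10.8 ≈ 0.539078
B = arcsin(0.539078) ≈ 32.6209°
(Since b ≤ a we need B ≤ A, so the obtuse alternative 180° − 32.6209° ≈ 147.379° is rejected.)

B = 32.62°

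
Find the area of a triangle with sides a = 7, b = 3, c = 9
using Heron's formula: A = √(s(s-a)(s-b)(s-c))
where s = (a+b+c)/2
s = (7 + 3 + 9)/2 = 19/2 = 9.5
s − a = 2.5, s − b = 6.5, s − c = 0.5
s(s−a)(s−b)(s−c) = 9.5·2.5·6.5·0.5 = 77.1875
Area = √77.1875 ≈ 8.78564

s = 9.5, Area = 8.786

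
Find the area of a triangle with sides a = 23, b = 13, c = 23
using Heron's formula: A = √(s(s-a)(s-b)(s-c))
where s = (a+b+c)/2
s = (23 + 13 + 23)/2 = 59/2 = 29.5
s − a = 6.5, s − b = 16.5, s − c = 6.5
s(s−a)(s−b)(s−c) = 29.5·6.5·16.5·6.5 = 20565.1875
Area = √20565.1875 ≈ 143.406

s = 29.5, Area = 143.4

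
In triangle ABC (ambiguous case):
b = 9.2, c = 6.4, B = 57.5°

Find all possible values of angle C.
b/sin(B) = c/sin(C)  ⇒  sin(C) = c·sin(B)/b = 6.4·sin(57.5°)/9.2
sin(57.5°) ≈ 0.843391
sin(C) ≈ 6.4·0.843391/9.2 ≈ 5.39771/9.2 ≈ 0.586707
Candidate 1: C₁ = arcsin(0.586707) ≈ 35.9237°  →  A = 180° − 57.5° − 35.9237° ≈ 86.5763° > 0, valid
Candidate 2: C₂ = 180° − C₁ ≈ 144.076°  →  A = 180° − 57.5° − 144.076° ≈ -21.5763° ≤ 0, not a valid triangle

C = 35.92° (one solution)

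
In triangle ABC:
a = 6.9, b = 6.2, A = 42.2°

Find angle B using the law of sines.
a/sin(A) = b/sin(B)  ⇒  sin(B) = b·sin(A)/a = 6.2·sin(42.2°)/6.9
sin(42.2°) ≈ 0.671721
sin(B) ≈ 6.2·0.671721/6.9 ≈ 4.16467/6.9 ≈ 0.603575
B = arcsin(0.603575) ≈ 37.1264°
(Since b ≤ a we need B ≤ A, so the obtuse alternative 180° − 37.1264° ≈ 142.874° is rejected.)

B = 37.13°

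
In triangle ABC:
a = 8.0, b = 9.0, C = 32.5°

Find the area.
Two sides and the included angle (SAS): A = ½·a·b·sin(C) = ½·8.0·9.0·sin(32.5°)
sin(32.5°) ≈ 0.5373
A ≈ ½·72·0.5373 = 36·0.5373 ≈ 19.3428

Area = 19.34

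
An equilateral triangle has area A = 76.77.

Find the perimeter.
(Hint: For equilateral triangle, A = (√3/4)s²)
A = (√3/4)s²  ⇒  s² = 4A/√3 = 4·76.77/√3 = 307.08/1.73205 ≈ 177.293
s ≈ √177.293 ≈ 13.3151
Perimeter = 3s ≈ 3·13.3151 ≈ 39.9454

Perimeter = 39.95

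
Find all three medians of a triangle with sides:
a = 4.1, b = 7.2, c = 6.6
Median formula: m_a = ½√(2b² + 2c² − a²) (and cyclically). a² = 16.81, b² = 51.84, c² = 43.56.
m_a = ½√(2·51.84 + 2·43.56 − 16.81) = ½√173.99 ≈ ½·13.1905 ≈ 6.59526
m_b = ½√(2·16.81 + 2·43.56 − 51.84) = ½√68.9 ≈ ½·8.3006 ≈ 4.1503
m_c = ½√(2·16.81 + 2·51.84 − 43.56) = ½√93.74 ≈ ½·9.68194 ≈ 4.84097

m_a = 6.595, m_b = 4.15, m_c = 4.841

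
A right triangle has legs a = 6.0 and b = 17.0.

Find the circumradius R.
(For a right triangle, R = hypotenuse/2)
Hypotenuse c = √(a² + b²) = √(36 + 289) = √325 ≈ 18.0278
R = c/2 ≈ 18.0278/2 ≈ 9.01388

R = 9.014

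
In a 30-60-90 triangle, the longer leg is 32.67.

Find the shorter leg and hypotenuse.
In a 30-60-90 triangle the sides are in ratio 1 : √3 : 2, so short leg = long leg/√3 and hypotenuse = 2·(short leg).
Short leg = 32.67/√3 ≈ 32.67/1.73205 ≈ 18.862
Hypotenuse = 2·18.862 ≈ 37.7241

Short leg = 18.86, Hypotenuse = 37.72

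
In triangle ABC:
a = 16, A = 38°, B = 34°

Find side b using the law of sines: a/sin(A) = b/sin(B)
a/sin(A) = b/sin(B)  ⇒  b = a·sin(B)/sin(A) = 16·sin(34°)/sin(38°)
sin(34°) ≈ 0.559193, sin(38°) ≈ 0.615661
b ≈ 16·0.559193/0.615661 ≈ 8.94709/0.615661 ≈ 14.5325

b = 14.53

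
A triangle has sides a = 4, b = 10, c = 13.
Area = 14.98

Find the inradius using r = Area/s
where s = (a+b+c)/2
s = (4 + 10 + 13)/2 = 27/2 = 13.5
r = Area/s = 14.98/13.5 ≈ 1.10963

r = 1.11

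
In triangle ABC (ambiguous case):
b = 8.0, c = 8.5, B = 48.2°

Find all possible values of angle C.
b/sin(B) = c/sin(C)  ⇒  sin(C) = c·sin(B)/b = 8.5·sin(48.2°)/8.0
sin(48.2°) ≈ 0.745476
sin(C) ≈ 8.5·0.745476/8.0 ≈ 6.33655/8.0 ≈ 0.792068
Candidate 1: C₁ = arcsin(0.792068) ≈ 52.3792°  →  A = 180° − 48.2° − 52.3792° ≈ 79.4208° > 0, valid
Candidate 2: C₂ = 180° − C₁ ≈ 127.621°  →  A = 180° − 48.2° − 127.621° ≈ 4.17921° > 0, valid

C = 52.38° or C = 127.6° (two solutions)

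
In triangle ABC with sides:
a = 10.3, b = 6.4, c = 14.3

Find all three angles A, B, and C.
Law of cosines for each angle (a² = 106.09, b² = 40.96, c² = 204.49):
cos(A) = (b² + c² − a²)/(2bc) = (40.96 + 204.49 − 106.09)/(2·6.4·14.3) = 139.36/183.04 ≈ 0.761364  ⇒  A ≈ 40.4154°
cos(B) = (a² + c² − b²)/(2ac) = (106.09 + 204.49 − 40.96)/(2·10.3·14.3) = 269.62/294.58 ≈ 0.915269  ⇒  B ≈ 23.756°
cos(C) = (a² + b² − c²)/(2ab) = (106.09 + 40.96 − 204.49)/(2·10.3·6.4) = -57.44/131.84 ≈ -0.43568  ⇒  C ≈ 115.829°
Check: A + B + C ≈ 180°

A = 40.42°, B = 23.76°, C = 115.8°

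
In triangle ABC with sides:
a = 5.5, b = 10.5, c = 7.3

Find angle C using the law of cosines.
c² = a² + b² − 2ab·cos(C)  ⇒  cos(C) = (a² + b² − c²)/(2ab)
cos(C) = (5.5² + 10.5² − 7.3²)/(2·5.5·10.5) = (30.25 + 110.25 − 53.29)/115.5 = 87.21/115.5 ≈ 0.755065
C = arccos(0.755065) ≈ 40.969°

C = 40.97°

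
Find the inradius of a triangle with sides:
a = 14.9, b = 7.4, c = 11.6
r = Area/s where s is the semi-perimeter.
s = (14.9 + 7.4 + 11.6)/2 = 33.9/2 = 16.95
Area = √(s(s−a)(s−b)(s−c)) = √(16.95·2.05·9.55·5.35) ≈ √1775.34 ≈ 42.1347
r ≈ 42.1347/16.95 ≈ 2.48583

r = 2.486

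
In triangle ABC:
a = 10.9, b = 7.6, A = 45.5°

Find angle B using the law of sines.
a/sin(A) = b/sin(B)  ⇒  sin(B) = b·sin(A)/a = 7.6·sin(45.5°)/10.9
sin(45.5°) ≈ 0.71325
sin(B) ≈ 7.6·0.71325/10.9 ≈ 5.4207/10.9 ≈ 0.497312
B = arcsin(0.497312) ≈ 29.8223°
(Since b ≤ a we need B ≤ A, so the obtuse alternative 180° − 29.8223° ≈ 150.178° is rejected.)

B = 29.82°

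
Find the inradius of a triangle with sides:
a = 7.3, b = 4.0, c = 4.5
r = Area/s where s is the semi-perimeter.
s = (7.3 + 4.0 + 4.5)/2 = 15.8/2 = 7.9
Area = √(s(s−a)(s−b)(s−c)) = √(7.9·0.6·3.9·3.4) ≈ √62.8524 ≈ 7.92795
r ≈ 7.92795/7.9 ≈ 1.00354

r = 1.004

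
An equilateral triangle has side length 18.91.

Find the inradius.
r = Area/s with s the semi-perimeter.
Area = (√3/4)·18.91² = (√3/4)·357.5881 ≈ 0.433013·357.5881 ≈ 154.84
s = 3·18.91/2 = 28.365
r ≈ 154.84/28.365 ≈ 5.45885
(Equivalently r = side/(2√3) = 18.91/3.4641 ≈ 5.45885.)

r = 5.459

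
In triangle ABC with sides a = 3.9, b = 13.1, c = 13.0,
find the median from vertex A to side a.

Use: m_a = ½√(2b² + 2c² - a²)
m_a = ½√(2·13.1² + 2·13.0² − 3.9²) = ½√(2·171.61 + 2·169 − 15.21) = ½√(343.22 + 338 − 15.21) = ½√666.01
√666.01 ≈ 25.8072, so m_a ≈ 12.9036

m_a = 12.9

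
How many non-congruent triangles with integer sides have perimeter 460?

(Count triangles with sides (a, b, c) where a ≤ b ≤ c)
Let a ≤ b ≤ c with a + b + c = 460. The only binding inequality is a + b > c, i.e. 460 − c > c, so c < 460/2; and c ≥ 460/3 since c is the largest side.
So 154 ≤ c ≤ 229. For each c, b runs from ⌈(460 − c)/2⌉ up to c (then a = 460 − b − c satisfies 1 ≤ a ≤ b automatically), giving c − ⌈(460 − c)/2⌉ + 1 choices.
Summing over c: 2 + 3 + 5 + 6 + … + 113 + 114  (76 terms, c = 154, …, 229) = 4408
Check (closed form: nearest integer to p²/48 for even p, (p+3)²/48 for odd p): 460²/48 = 211600/48 ≈ 4408.33 → 4408

4408 triangles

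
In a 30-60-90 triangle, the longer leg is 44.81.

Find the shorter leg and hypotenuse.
In a 30-60-90 triangle the sides are in ratio 1 : √3 : 2, so short leg = long leg/√3 and hypotenuse = 2·(short leg).
Short leg = 44.81/√3 ≈ 44.81/1.73205 ≈ 25.8711
Hypotenuse = 2·25.8711 ≈ 51.7421

Short leg = 25.87, Hypotenuse = 51.74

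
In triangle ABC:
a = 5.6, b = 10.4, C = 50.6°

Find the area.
Two sides and the included angle (SAS): A = ½·a·b·sin(C) = ½·5.6·10.4·sin(50.6°)
sin(50.6°) ≈ 0.772734
A ≈ ½·58.24·0.772734 = 29.12·0.772734 ≈ 22.502

Area = 22.5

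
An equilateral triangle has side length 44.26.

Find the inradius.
r = Area/s with s the semi-perimeter.
Area = (√3/4)·44.26² = (√3/4)·1958.9476 ≈ 0.433013·1958.9476 ≈ 848.249
s = 3·44.26/2 = 66.39
r ≈ 848.249/66.39 ≈ 12.7768
(Equivalently r = side/(2√3) = 44.26/3.4641 ≈ 12.7768.)

r = 12.78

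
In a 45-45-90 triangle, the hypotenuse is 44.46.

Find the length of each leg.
In a 45-45-90 triangle hypotenuse = leg·√2, so leg = hypotenuse/√2.
Leg = 44.46/√2 ≈ 44.46/1.41421 ≈ 31.438

Each leg = 31.44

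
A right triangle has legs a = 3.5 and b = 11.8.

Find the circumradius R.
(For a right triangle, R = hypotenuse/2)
Hypotenuse c = √(a² + b²) = √(12.25 + 139.24) = √151.49 ≈ 12.3081
R = c/2 ≈ 12.3081/2 ≈ 6.15406

R = 6.154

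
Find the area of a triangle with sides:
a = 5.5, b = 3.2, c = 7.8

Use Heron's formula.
s = (5.5 + 3.2 + 7.8)/2 = 16.5/2 = 8.25
s − a = 2.75, s − b = 5.05, s − c = 0.45
s(s−a)(s−b)(s−c) = 8.25·2.75·5.05·0.45 ≈ 51.5573
Area = √51.5573 ≈ 7.18034

Area = 7.18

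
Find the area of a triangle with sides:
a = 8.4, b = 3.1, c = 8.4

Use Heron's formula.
s = (8.4 + 3.1 + 8.4)/2 = 19.9/2 = 9.95
s − a = 1.55, s − b = 6.85, s − c = 1.55
s(s−a)(s−b)(s−c) = 9.95·1.55·6.85·1.55 ≈ 163.748
Area = √163.748 ≈ 12.7964

Area = 12.8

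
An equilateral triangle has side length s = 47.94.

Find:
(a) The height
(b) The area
(a) The height splits the triangle into two 30-60-90 halves: h = s·√3/2 = 47.94·1.73205/2 ≈ 83.0345/2 ≈ 41.5173
(b) Area = (√3/4)·s² = (√3/4)·47.94² = (√3/4)·2298.2436 ≈ 0.433013·2298.2436 ≈ 995.169

Height = 41.52, Area = 995.2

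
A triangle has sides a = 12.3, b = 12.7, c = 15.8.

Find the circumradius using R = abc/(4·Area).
First find the area with Heron's formula.
s = (12.3 + 12.7 + 15.8)/2 = 20.4
Area = √(s(s−a)(s−b)(s−c)) = √(20.4·8.1·7.7·4.6) ≈ √5852.8 ≈ 76.5036
abc = 12.3·12.7·15.8 = 2468.118
R = abc/(4·Area) ≈ 2468.118/(4·76.5036) = 2468.118/306.014 ≈ 8.06537

R = 8.065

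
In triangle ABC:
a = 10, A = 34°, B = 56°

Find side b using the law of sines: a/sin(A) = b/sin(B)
a/sin(A) = b/sin(B)  ⇒  b = a·sin(B)/sin(A) = 10·sin(56°)/sin(34°)
sin(56°) ≈ 0.829038, sin(34°) ≈ 0.559193
b ≈ 10·0.829038/0.559193 ≈ 8.29038/0.559193 ≈ 14.8256

b = 14.83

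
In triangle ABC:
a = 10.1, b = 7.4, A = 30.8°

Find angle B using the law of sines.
a/sin(A) = b/sin(B)  ⇒  sin(B) = b·sin(A)/a = 7.4·sin(30.8°)/10.1
sin(30.8°) ≈ 0.512043
sin(B) ≈ 7.4·0.512043/10.1 ≈ 3.78912/10.1 ≈ 0.37516
B = arcsin(0.37516) ≈ 22.0342°
(Since b ≤ a we need B ≤ A, so the obtuse alternative 180° − 22.0342° ≈ 157.966° is rejected.)

B = 22.03°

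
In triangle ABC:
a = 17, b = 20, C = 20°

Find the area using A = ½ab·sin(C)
A = ½·a·b·sin(C) = ½·17·20·sin(20°)
sin(20°) ≈ 0.34202
A ≈ ½·340·0.34202 = 170·0.34202 ≈ 58.1434

Area = 58.14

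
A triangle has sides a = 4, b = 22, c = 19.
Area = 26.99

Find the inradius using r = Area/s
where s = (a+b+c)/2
s = (4 + 22 + 19)/2 = 45/2 = 22.5
r = Area/s = 26.99/22.5 ≈ 1.19956

r = 1.2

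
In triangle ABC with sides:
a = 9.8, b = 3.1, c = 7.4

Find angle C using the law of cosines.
c² = a² + b² − 2ab·cos(C)  ⇒  cos(C) = (a² + b² − c²)/(2ab)
cos(C) = (9.8² + 3.1² − 7.4²)/(2·9.8·3.1) = (96.04 + 9.61 − 54.76)/60.76 = 50.89/60.76 ≈ 0.837558
C = arccos(0.837558) ≈ 33.1169°

C = 33.12°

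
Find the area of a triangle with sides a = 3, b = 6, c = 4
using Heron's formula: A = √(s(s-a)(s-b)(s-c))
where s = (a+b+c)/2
s = (3 + 6 + 4)/2 = 13/2 = 6.5
s − a = 3.5, s − b = 0.5, s − c = 2.5
s(s−a)(s−b)(s−c) = 6.5·3.5·0.5·2.5 = 28.4375
Area = √28.4375 ≈ 5.33268

s = 6.5, Area = 5.333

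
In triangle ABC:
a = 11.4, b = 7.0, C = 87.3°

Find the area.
Two sides and the included angle (SAS): A = ½·a·b·sin(C) = ½·11.4·7.0·sin(87.3°)
sin(87.3°) ≈ 0.99889
A ≈ ½·79.8·0.99889 = 39.9·0.99889 ≈ 39.8557

Area = 39.86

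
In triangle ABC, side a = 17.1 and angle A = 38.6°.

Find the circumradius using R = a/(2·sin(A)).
R = a/(2·sin(A)) = 17.1/(2·sin(38.6°))
sin(38.6°) ≈ 0.62388
R ≈ 17.1/(2·0.62388) = 17.1/1.24776 ≈ 13.7046

R = 13.7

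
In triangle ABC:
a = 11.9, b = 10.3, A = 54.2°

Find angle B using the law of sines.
a/sin(A) = b/sin(B)  ⇒  sin(B) = b·sin(A)/a = 10.3·sin(54.2°)/11.9
sin(54.2°) ≈ 0.811064
sin(B) ≈ 10.3·0.811064/11.9 ≈ 8.35396/11.9 ≈ 0.702013
B = arcsin(0.702013) ≈ 44.5887°
(Since b ≤ a we need B ≤ A, so the obtuse alternative 180° − 44.5887° ≈ 135.411° is rejected.)

B = 44.59°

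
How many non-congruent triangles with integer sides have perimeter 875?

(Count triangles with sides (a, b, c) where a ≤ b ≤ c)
Let a ≤ b ≤ c with a + b + c = 875. The only binding inequality is a + b > c, i.e. 875 − c > c, so c < 875/2; and c ≥ 875/3 since c is the largest side.
So 292 ≤ c ≤ 437. For each c, b runs from ⌈(875 − c)/2⌉ up to c (then a = 875 − b − c satisfies 1 ≤ a ≤ b automatically), giving c − ⌈(875 − c)/2⌉ + 1 choices.
Summing over c: 1 + 3 + 4 + 6 + … + 217 + 219  (146 terms, c = 292, …, 437) = 16060
Check (closed form: nearest integer to p²/48 for even p, (p+3)²/48 for odd p): (875+3)²/48 = 878²/48 = 770884/48 ≈ 16060.08 → 16060

16060 triangles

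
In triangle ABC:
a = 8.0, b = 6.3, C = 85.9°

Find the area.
Two sides and the included angle (SAS): A = ½·a·b·sin(C) = ½·8.0·6.3·sin(85.9°)
sin(85.9°) ≈ 0.997441
A ≈ ½·50.4·0.997441 = 25.2·0.997441 ≈ 25.1355

Area = 25.14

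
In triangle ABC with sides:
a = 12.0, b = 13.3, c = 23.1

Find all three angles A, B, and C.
Law of cosines for each angle (a² = 144, b² = 176.89, c² = 533.61):
cos(A) = (b² + c² − a²)/(2bc) = (176.89 + 533.61 − 144)/(2·13.3·23.1) = 566.5/614.46 ≈ 0.921948  ⇒  A ≈ 22.7875°
cos(B) = (a² + c² − b²)/(2ac) = (144 + 533.61 − 176.89)/(2·12.0·23.1) = 500.72/554.4 ≈ 0.903175  ⇒  B ≈ 25.4215°
cos(C) = (a² + b² − c²)/(2ab) = (144 + 176.89 − 533.61)/(2·12.0·13.3) = -212.72/319.2 ≈ -0.666416  ⇒  C ≈ 131.791°
Check: A + B + C ≈ 180°

A = 22.79°, B = 25.42°, C = 131.8°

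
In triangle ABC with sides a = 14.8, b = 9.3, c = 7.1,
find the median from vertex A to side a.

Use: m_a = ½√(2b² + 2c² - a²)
m_a = ½√(2·9.3² + 2·7.1² − 14.8²) = ½√(2·86.49 + 2·50.41 − 219.04) = ½√(172.98 + 100.82 − 219.04) = ½√54.76
√54.76 ≈ 7.4, so m_a ≈ 3.7

m_a = 3.7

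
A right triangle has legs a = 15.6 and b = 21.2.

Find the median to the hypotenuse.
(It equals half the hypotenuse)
Hypotenuse c = √(a² + b²) = √(243.36 + 449.44) = √692.8 ≈ 26.3211
Median to hypotenuse = c/2 ≈ 26.3211/2 ≈ 13.1605

Median = 13.16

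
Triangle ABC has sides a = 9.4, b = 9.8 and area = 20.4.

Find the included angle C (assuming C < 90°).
Area = ½·a·b·sin(C)  ⇒  sin(C) = 2·Area/(a·b) = 2·20.4/(9.4·9.8) = 40.8/92.12 ≈ 0.442901
C = arcsin(0.442901) ≈ 26.2891° (taking the acute solution since C < 90°)

C = 26.29°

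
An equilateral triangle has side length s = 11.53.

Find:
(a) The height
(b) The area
(a) The height splits the triangle into two 30-60-90 halves: h = s·√3/2 = 11.53·1.73205/2 ≈ 19.9705/2 ≈ 9.98527
(b) Area = (√3/4)·s² = (√3/4)·11.53² = (√3/4)·132.9409 ≈ 0.433013·132.9409 ≈ 57.5651

Height = 9.985, Area = 57.57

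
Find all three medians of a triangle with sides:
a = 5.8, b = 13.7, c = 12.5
Median formula: m_a = ½√(2b² + 2c² − a²) (and cyclically). a² = 33.64, b² = 187.69, c² = 156.25.
m_a = ½√(2·187.69 + 2·156.25 − 33.64) = ½√654.24 ≈ ½·25.5781 ≈ 12.7891
m_b = ½√(2·33.64 + 2·156.25 − 187.69) = ½√192.09 ≈ ½·13.8597 ≈ 6.92983
m_c = ½√(2·33.64 + 2·187.69 − 156.25) = ½√286.41 ≈ ½·16.9237 ≈ 8.46183

m_a = 12.79, m_b = 6.93, m_c = 8.462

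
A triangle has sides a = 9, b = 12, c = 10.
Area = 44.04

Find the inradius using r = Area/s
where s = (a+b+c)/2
s = (9 + 12 + 10)/2 = 31/2 = 15.5
r = Area/s = 44.04/15.5 ≈ 2.84129

r = 2.841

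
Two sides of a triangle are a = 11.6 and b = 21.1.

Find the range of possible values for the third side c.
Triangle inequality: |a − b| < c < a + b
|a − b| = |11.6 − 21.1| = 9.5
a + b = 11.6 + 21.1 = 32.7

9.5 < c < 32.7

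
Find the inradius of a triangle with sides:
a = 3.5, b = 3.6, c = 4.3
r = Area/s where s is the semi-perimeter.
s = (3.5 + 3.6 + 4.3)/2 = 11.4/2 = 5.7
Area = √(s(s−a)(s−b)(s−c)) = √(5.7·2.2·2.1·1.4) ≈ √36.8676 ≈ 6.07187
r ≈ 6.07187/5.7 ≈ 1.06524

r = 1.065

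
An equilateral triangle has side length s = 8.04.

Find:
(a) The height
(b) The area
(a) The height splits the triangle into two 30-60-90 halves: h = s·√3/2 = 8.04·1.73205/2 ≈ 13.9257/2 ≈ 6.96284
(b) Area = (√3/4)·s² = (√3/4)·8.04² = (√3/4)·64.6416 ≈ 0.433013·64.6416 ≈ 27.9906

Height = 6.963, Area = 27.99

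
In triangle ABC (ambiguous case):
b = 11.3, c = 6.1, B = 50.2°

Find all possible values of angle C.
b/sin(B) = c/sin(C)  ⇒  sin(C) = c·sin(B)/b = 6.1·sin(50.2°)/11.3
sin(50.2°) ≈ 0.768284
sin(C) ≈ 6.1·0.768284/11.3 ≈ 4.68653/11.3 ≈ 0.414737
Candidate 1: C₁ = arcsin(0.414737) ≈ 24.5028°  →  A = 180° − 50.2° − 24.5028° ≈ 105.297° > 0, valid
Candidate 2: C₂ = 180° − C₁ ≈ 155.497°  →  A = 180° − 50.2° − 155.497° ≈ -25.6972° ≤ 0, not a valid triangle

C = 24.5° (one solution)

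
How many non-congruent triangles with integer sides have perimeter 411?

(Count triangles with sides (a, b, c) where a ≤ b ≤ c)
Let a ≤ b ≤ c with a + b + c = 411. The only binding inequality is a + b > c, i.e. 411 − c > c, so c < 411/2; and c ≥ 411/3 since c is the largest side.
So 137 ≤ c ≤ 205. For each c, b runs from ⌈(411 − c)/2⌉ up to c (then a = 411 − b − c satisfies 1 ≤ a ≤ b automatically), giving c − ⌈(411 − c)/2⌉ + 1 choices.
Summing over c: 1 + 2 + 4 + 5 + … + 101 + 103  (69 terms, c = 137, …, 205) = 3571
Check (closed form: nearest integer to p²/48 for even p, (p+3)²/48 for odd p): (411+3)²/48 = 414²/48 = 171396/48 ≈ 3570.75 → 3571

3571 triangles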